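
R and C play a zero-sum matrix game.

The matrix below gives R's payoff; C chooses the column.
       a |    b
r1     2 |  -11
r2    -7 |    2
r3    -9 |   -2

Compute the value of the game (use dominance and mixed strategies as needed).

Row r3 is strictly dominated by row r2, so R never plays it.
The remaining 2×2 game on (r1, r2) × (a, b) has no saddle point. Let R play r1 with probability p; indifference gives 2p − 7(1−p) = −11p + 2(1−p), so p = 9/22.
Similarly C's optimal q on a is 13/22, and the value is 2·(13/22) + (-11)·(9/22) = -73/22.

-73/22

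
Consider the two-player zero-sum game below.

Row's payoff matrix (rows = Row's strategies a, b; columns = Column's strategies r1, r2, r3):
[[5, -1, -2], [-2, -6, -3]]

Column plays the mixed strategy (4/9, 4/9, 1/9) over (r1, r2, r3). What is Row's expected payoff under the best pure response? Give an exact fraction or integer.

a: (5)·(4/9) + (-1)·(4/9) + (-2)·(1/9) = 14/9.
b: (-2)·(4/9) + (-6)·(4/9) + (-3)·(1/9) = -35/9.
The best pure response is a with expected payoff 14/9.

14/9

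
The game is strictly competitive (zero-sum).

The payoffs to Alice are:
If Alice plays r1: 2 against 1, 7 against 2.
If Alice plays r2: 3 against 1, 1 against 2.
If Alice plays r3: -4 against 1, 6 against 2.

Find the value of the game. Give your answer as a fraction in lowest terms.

Row r3 is strictly dominated by row r1, so Alice never plays it.
The remaining 2×2 game on (r1, r2) × (1, 2) has no saddle point. Let Alice play r1 with probability p; indifference gives 2p + 3(1−p) = 7p + (1−p), so p = 2/7.
Similarly Bob's optimal q on 1 is 6/7, and the value is 2·(6/7) + (7)·(1/7) = 19/7.

19/7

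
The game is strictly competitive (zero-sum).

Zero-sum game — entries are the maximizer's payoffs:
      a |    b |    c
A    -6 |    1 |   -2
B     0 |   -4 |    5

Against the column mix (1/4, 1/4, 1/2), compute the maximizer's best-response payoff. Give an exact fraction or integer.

3/2

A: (-6)·(1/4) + (1)·(1/4) + (-2)·(1/2) = -9/4.
B: (0)·(1/4) + (-4)·(1/4) + (5)·(1/2) = 3/2.
The best pure response is B with expected payoff 3/2.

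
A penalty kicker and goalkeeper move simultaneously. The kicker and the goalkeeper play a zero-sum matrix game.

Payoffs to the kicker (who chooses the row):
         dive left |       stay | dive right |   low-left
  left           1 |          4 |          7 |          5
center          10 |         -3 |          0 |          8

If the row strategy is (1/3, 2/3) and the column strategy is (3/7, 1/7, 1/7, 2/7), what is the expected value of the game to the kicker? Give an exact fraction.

110/21

Against (3/7, 1/7, 1/7, 2/7), each row's expected payoff is left: 24/7; center: 43/7.
Taking the (1/3, 2/3)-weighted average: (1/3)·(24/7) + (2/3)·(43/7) = 110/21.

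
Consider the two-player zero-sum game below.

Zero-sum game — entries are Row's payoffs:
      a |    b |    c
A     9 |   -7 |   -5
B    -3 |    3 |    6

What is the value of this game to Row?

Column c is strictly dominated by b for Column (it gives Row more in every row).
The remaining 2×2 game on (A, B) × (a, b) has no saddle point. Let Row play A with probability p; indifference gives 9p − 3(1−p) = −7p + 3(1−p), so p = 3/11.
Similarly Column's optimal q on a is 5/11, and the value is 9·(5/11) + (-7)·(6/11) = 3/11.

3/11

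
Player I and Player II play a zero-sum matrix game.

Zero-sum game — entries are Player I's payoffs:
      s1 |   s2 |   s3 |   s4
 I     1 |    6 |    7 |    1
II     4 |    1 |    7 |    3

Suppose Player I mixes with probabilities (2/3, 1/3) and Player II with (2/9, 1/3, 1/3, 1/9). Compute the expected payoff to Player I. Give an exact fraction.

Against (2/9, 1/3, 1/3, 1/9), each row's expected payoff is I: 14/3; II: 35/9.
Taking the (2/3, 1/3)-weighted average: (2/3)·(14/3) + (1/3)·(35/9) = 119/27.

119/27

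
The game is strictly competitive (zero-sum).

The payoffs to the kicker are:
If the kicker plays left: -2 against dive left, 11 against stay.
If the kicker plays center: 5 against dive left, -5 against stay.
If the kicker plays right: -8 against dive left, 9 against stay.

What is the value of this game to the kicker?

45/23

Row right is strictly dominated by row left, so the kicker never plays it.
The remaining 2×2 game on (left, center) × (dive left, stay) has no saddle point. Let the kicker play left with probability p; indifference gives −2p + 5(1−p) = 11p − 5(1−p), so p = 10/23.
Similarly the goalkeeper's optimal q on dive left is 16/23, and the value is -2·(16/23) + (11)·(7/23) = 45/23.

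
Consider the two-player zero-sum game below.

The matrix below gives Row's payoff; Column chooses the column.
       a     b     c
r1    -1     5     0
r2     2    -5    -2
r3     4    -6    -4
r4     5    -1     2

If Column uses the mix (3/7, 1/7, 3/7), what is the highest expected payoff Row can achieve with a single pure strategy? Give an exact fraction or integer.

r1: (-1)·(3/7) + (5)·(1/7) + (0)·(3/7) = 2/7.
r2: (2)·(3/7) + (-5)·(1/7) + (-2)·(3/7) = -5/7.
r3: (4)·(3/7) + (-6)·(1/7) + (-4)·(3/7) = -6/7.
r4: (5)·(3/7) + (-1)·(1/7) + (2)·(3/7) = 20/7.
The best pure response is r4 with expected payoff 20/7.

20/7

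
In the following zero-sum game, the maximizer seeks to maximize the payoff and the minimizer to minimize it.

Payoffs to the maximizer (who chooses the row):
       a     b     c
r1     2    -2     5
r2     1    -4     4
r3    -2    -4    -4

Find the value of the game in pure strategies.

-2

Row minima: -2, -4, -4 → the maximizer's maximin is -2.
Column maxima: 2, -2, 5 → the minimizer's minimax is -2.
They coincide at (r1, b), so the value is -2.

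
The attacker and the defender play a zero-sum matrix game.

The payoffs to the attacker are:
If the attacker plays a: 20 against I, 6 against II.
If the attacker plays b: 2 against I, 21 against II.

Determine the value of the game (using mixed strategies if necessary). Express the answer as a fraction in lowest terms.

Row minima are 6 and 2, so the attacker's maximin is 6; column maxima are 20 and 21, so the defender's minimax is 20. These differ, so the equilibrium is in mixed strategies.
Let the attacker play a with probability p. The defender is indifferent when 20p + 2(1−p) = 6p + 21(1−p), giving p = 19/33.
Let the defender play I with probability q. The attacker is indifferent when 20q + 6(1−q) = 2q + 21(1−q), giving q = 5/11.
The value is 20·(5/11) + (6)·(6/11) = 136/11.

136/11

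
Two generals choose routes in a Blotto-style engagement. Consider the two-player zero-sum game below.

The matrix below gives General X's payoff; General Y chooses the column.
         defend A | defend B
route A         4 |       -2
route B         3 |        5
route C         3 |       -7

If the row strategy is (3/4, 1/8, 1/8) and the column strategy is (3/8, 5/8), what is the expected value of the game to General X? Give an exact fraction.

Against (3/8, 5/8), each row's expected payoff is route A: 1/4; route B: 17/4; route C: -13/4.
Taking the (3/4, 1/8, 1/8)-weighted average: (3/4)·(1/4) + (1/8)·(17/4) + (1/8)·(-13/4) = 5/16.

5/16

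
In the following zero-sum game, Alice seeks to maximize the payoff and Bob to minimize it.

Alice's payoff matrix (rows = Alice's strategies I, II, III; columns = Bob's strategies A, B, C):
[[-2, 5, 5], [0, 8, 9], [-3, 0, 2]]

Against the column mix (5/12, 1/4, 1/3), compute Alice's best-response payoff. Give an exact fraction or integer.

I: (-2)·(5/12) + (5)·(1/4) + (5)·(1/3) = 25/12.
II: (0)·(5/12) + (8)·(1/4) + (9)·(1/3) = 5.
III: (-3)·(5/12) + (0)·(1/4) + (2)·(1/3) = -7/12.
The best pure response is II with expected payoff 5.

5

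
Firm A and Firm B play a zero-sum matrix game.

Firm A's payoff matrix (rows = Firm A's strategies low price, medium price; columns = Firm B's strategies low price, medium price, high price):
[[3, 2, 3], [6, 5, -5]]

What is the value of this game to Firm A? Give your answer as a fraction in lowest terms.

25/11

Column low price is strictly dominated by medium price for Firm B (it gives Firm A more in every row).
The remaining 2×2 game on (low price, medium price) × (medium price, high price) has no saddle point. Let Firm A play low price with probability p; indifference gives 2p + 5(1−p) = 3p − 5(1−p), so p = 10/11.
Similarly Firm B's optimal q on medium price is 8/11, and the value is 2·(8/11) + (3)·(3/11) = 25/11.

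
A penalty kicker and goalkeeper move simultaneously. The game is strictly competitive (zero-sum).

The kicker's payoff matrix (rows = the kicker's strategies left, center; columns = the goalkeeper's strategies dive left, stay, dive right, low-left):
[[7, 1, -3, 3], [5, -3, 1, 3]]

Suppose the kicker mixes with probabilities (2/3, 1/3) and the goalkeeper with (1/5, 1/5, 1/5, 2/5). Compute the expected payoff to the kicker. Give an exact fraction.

Against (1/5, 1/5, 1/5, 2/5), each row's expected payoff is left: 11/5; center: 9/5.
Taking the (2/3, 1/3)-weighted average: (2/3)·(11/5) + (1/3)·(9/5) = 31/15.

31/15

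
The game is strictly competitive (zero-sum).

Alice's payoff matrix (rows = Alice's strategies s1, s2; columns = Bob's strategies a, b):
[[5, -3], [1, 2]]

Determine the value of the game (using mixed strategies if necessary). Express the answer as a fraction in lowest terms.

13/9

Row minima are -3 and 1, so Alice's maximin is 1; column maxima are 5 and 2, so Bob's minimax is 2. These differ, so the equilibrium is in mixed strategies.
Let Alice play s1 with probability p. Bob is indifferent when 5p + (1−p) = −3p + 2(1−p), giving p = 1/9.
Let Bob play a with probability q. Alice is indifferent when 5q − 3(1−q) = q + 2(1−q), giving q = 5/9.
The value is 5·(5/9) + (-3)·(4/9) = 13/9.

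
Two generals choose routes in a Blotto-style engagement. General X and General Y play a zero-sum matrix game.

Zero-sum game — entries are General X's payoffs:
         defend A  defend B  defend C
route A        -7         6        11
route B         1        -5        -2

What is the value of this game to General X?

-29/19

Column defend C is strictly dominated by defend B for General Y (it gives General X more in every row).
The remaining 2×2 game on (route A, route B) × (defend A, defend B) has no saddle point. Let General X play route A with probability p; indifference gives −7p + (1−p) = 6p − 5(1−p), so p = 6/19.
Similarly General Y's optimal q on defend A is 11/19, and the value is -7·(11/19) + (6)·(8/19) = -29/19.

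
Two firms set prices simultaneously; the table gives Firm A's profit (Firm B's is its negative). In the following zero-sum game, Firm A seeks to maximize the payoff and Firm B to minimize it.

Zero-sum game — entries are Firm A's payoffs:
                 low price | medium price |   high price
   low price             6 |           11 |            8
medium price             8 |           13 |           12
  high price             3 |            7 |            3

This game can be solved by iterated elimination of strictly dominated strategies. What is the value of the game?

Row low price is strictly dominated by row medium price (8>6, 13>11, 12>8); eliminate low price.
Row high price is strictly dominated by row medium price (8>3, 13>7, 12>3); eliminate high price.
Column medium price is strictly dominated by low price for Firm B (8<13); eliminate medium price.
Column high price is strictly dominated by low price for Firm B (8<12); eliminate high price.
Only (medium price, low price) remains, with payoff 8.

8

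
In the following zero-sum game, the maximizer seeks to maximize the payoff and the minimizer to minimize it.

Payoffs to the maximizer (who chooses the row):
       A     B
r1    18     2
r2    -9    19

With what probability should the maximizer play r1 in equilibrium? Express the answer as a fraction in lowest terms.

7/11

Row minima are 2 and -9, so the maximizer's maximin is 2; column maxima are 18 and 19, so the minimizer's minimax is 18. These differ, so the equilibrium is in mixed strategies.
Let the maximizer play r1 with probability p. The minimizer is indifferent when 18p − 9(1−p) = 2p + 19(1−p), giving p = 7/11.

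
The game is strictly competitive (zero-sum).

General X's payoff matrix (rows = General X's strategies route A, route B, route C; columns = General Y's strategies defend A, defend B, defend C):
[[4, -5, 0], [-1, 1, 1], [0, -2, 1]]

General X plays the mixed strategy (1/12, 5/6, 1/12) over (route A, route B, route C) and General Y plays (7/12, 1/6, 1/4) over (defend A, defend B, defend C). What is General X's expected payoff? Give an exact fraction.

Against (7/12, 1/6, 1/4), each row's expected payoff is route A: 3/2; route B: -1/6; route C: -1/12.
Taking the (1/12, 5/6, 1/12)-weighted average: (1/12)·(3/2) + (5/6)·(-1/6) + (1/12)·(-1/12) = -1/48.

-1/48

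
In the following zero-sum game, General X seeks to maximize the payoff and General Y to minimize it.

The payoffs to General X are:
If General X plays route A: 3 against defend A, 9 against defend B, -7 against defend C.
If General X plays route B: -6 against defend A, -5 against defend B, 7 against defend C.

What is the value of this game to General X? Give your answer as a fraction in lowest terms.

-21/23

Column defend B is strictly dominated by defend A for General Y (it gives General X more in every row).
The remaining 2×2 game on (route A, route B) × (defend A, defend C) has no saddle point. Let General X play route A with probability p; indifference gives 3p − 6(1−p) = −7p + 7(1−p), so p = 13/23.
Similarly General Y's optimal q on defend A is 14/23, and the value is 3·(14/23) + (-7)·(9/23) = -21/23.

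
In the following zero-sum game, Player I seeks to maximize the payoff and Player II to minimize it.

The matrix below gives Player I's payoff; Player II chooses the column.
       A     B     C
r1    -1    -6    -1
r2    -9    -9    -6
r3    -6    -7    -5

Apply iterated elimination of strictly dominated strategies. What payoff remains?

Column C is strictly dominated by B for Player II (-6<-1, -9<-6, -7<-5); eliminate C.
Row r2 is strictly dominated by row r1 (-1>-9, -6>-9); eliminate r2.
Column A is strictly dominated by B for Player II (-6<-1, -7<-6); eliminate A.
Row r3 is strictly dominated by row r1 (-6>-7); eliminate r3.
Only (r1, B) remains, with payoff -6.

-6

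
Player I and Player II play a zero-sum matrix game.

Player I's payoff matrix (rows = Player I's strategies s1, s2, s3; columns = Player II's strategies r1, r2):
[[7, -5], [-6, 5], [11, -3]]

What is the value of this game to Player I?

Row s1 is strictly dominated by row s3, so Player I never plays it.
The remaining 2×2 game on (s2, s3) × (r1, r2) has no saddle point. Let Player I play s2 with probability p; indifference gives −6p + 11(1−p) = 5p − 3(1−p), so p = 14/25.
Similarly Player II's optimal q on r1 is 8/25, and the value is -6·(8/25) + (5)·(17/25) = 37/25.

37/25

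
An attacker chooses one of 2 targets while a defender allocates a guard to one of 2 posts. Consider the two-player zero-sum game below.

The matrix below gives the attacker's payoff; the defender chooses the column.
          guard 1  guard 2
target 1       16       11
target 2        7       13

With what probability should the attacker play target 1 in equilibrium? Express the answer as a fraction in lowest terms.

6/11

Row minima are 11 and 7, so the attacker's maximin is 11; column maxima are 16 and 13, so the defender's minimax is 13. These differ, so the equilibrium is in mixed strategies.
Let the attacker play target 1 with probability p. The defender is indifferent when 16p + 7(1−p) = 11p + 13(1−p), giving p = 6/11.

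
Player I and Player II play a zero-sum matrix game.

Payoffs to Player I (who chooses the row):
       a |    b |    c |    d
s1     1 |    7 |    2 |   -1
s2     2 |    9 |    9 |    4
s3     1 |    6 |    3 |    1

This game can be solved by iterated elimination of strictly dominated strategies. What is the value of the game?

Column c is strictly dominated by a for Player II (1<2, 2<9, 1<3); eliminate c.
Row s3 is strictly dominated by row s2 (2>1, 9>6, 4>1); eliminate s3.
Column b is strictly dominated by a for Player II (1<7, 2<9); eliminate b.
Row s1 is strictly dominated by row s2 (2>1, 4>-1); eliminate s1.
Column d is strictly dominated by a for Player II (2<4); eliminate d.
Only (s2, a) remains, with payoff 2.

2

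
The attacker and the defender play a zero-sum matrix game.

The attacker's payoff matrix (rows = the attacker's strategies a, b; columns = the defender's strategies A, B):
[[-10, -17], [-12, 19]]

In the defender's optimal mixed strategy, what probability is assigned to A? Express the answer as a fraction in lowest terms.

18/19

Row minima are -17 and -12, so the attacker's maximin is -12; column maxima are -10 and 19, so the defender's minimax is -10. These differ, so the equilibrium is in mixed strategies.
Let the defender play A with probability q. The attacker is indifferent when −10q − 17(1−q) = −12q + 19(1−q), giving q = 18/19.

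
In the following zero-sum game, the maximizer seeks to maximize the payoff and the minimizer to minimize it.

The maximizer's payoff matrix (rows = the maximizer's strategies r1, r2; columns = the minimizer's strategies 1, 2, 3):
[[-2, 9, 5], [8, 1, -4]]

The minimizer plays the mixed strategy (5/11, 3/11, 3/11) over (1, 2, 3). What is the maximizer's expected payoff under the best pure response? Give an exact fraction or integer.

32/11

r1: (-2)·(5/11) + (9)·(3/11) + (5)·(3/11) = 32/11.
r2: (8)·(5/11) + (1)·(3/11) + (-4)·(3/11) = 31/11.
The best pure response is r1 with expected payoff 32/11.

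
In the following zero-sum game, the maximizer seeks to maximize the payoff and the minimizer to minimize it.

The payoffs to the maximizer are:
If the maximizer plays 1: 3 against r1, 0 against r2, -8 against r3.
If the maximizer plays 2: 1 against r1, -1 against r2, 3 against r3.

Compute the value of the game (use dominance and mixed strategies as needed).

Column r1 is strictly dominated by r2 for the minimizer (it gives the maximizer more in every row).
The remaining 2×2 game on (1, 2) × (r2, r3) has no saddle point. Let the maximizer play 1 with probability p; indifference gives −(1−p) = −8p + 3(1−p), so p = 1/3.
Similarly the minimizer's optimal q on r2 is 11/12, and the value is 0·(11/12) + (-8)·(1/12) = -2/3.

-2/3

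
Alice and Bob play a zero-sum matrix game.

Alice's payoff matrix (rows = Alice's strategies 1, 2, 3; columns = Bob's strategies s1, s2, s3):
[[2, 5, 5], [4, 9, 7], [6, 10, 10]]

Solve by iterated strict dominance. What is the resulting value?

6

Column s3 is strictly dominated by s1 for Bob (2<5, 4<7, 6<10); eliminate s3.
Column s2 is strictly dominated by s1 for Bob (2<5, 4<9, 6<10); eliminate s2.
Row 2 is strictly dominated by row 3 (6>4); eliminate 2.
Row 1 is strictly dominated by row 3 (6>2); eliminate 1.
Only (3, s1) remains, with payoff 6.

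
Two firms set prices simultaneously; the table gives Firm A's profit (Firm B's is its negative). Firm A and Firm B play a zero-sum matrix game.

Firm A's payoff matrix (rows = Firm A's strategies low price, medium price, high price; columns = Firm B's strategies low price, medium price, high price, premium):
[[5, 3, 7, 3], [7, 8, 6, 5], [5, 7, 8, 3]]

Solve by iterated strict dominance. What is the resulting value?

Column high price is strictly dominated by premium for Firm B (3<7, 5<6, 3<8); eliminate high price.
Row high price is strictly dominated by row medium price (7>5, 8>7, 5>3); eliminate high price.
Row low price is strictly dominated by row medium price (7>5, 8>3, 5>3); eliminate low price.
Column low price is strictly dominated by premium for Firm B (5<7); eliminate low price.
Column medium price is strictly dominated by premium for Firm B (5<8); eliminate medium price.
Only (medium price, premium) remains, with payoff 5.

5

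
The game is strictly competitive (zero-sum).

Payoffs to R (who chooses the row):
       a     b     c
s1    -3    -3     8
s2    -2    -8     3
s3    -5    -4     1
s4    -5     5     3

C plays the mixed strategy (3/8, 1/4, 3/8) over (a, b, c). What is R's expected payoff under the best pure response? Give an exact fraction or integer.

9/8

s1: (-3)·(3/8) + (-3)·(1/4) + (8)·(3/8) = 9/8.
s2: (-2)·(3/8) + (-8)·(1/4) + (3)·(3/8) = -13/8.
s3: (-5)·(3/8) + (-4)·(1/4) + (1)·(3/8) = -5/2.
s4: (-5)·(3/8) + (5)·(1/4) + (3)·(3/8) = 1/2.
The best pure response is s1 with expected payoff 9/8.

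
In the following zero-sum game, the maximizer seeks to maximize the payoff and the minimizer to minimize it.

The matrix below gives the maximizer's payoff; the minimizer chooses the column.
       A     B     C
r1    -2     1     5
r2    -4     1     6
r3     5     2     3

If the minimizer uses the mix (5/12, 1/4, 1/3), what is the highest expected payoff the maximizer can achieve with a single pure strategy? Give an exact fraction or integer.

r1: (-2)·(5/12) + (1)·(1/4) + (5)·(1/3) = 13/12.
r2: (-4)·(5/12) + (1)·(1/4) + (6)·(1/3) = 7/12.
r3: (5)·(5/12) + (2)·(1/4) + (3)·(1/3) = 43/12.
The best pure response is r3 with expected payoff 43/12.

43/12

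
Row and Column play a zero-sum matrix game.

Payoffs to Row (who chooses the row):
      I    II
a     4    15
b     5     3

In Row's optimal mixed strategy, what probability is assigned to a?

2/13

Row minima are 4 and 3, so Row's maximin is 4; column maxima are 5 and 15, so Column's minimax is 5. These differ, so the equilibrium is in mixed strategies.
Let Row play a with probability p. Column is indifferent when 4p + 5(1−p) = 15p + 3(1−p), giving p = 2/13.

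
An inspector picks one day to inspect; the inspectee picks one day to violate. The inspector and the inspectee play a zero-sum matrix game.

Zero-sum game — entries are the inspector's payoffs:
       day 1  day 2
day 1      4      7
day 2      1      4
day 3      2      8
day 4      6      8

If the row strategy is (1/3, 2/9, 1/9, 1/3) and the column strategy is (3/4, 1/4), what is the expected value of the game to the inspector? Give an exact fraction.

Against (3/4, 1/4), each row's expected payoff is day 1: 19/4; day 2: 7/4; day 3: 7/2; day 4: 13/2.
Taking the (1/3, 2/9, 1/9, 1/3)-weighted average: (1/3)·(19/4) + (2/9)·(7/4) + (1/9)·(7/2) + (1/3)·(13/2) = 163/36.

163/36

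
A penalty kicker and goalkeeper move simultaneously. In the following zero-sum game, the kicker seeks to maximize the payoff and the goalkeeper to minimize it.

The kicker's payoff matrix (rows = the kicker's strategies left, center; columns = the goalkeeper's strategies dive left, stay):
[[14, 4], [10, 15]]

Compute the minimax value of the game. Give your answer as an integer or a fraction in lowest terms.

Row minima are 4 and 10, so the kicker's maximin is 10; column maxima are 14 and 15, so the goalkeeper's minimax is 14. These differ, so the equilibrium is in mixed strategies.
Let the kicker play left with probability p. The goalkeeper is indifferent when 14p + 10(1−p) = 4p + 15(1−p), giving p = 1/3.
Let the goalkeeper play dive left with probability q. The kicker is indifferent when 14q + 4(1−q) = 10q + 15(1−q), giving q = 11/15.
The value is 14·(11/15) + (4)·(4/15) = 34/3.

34/3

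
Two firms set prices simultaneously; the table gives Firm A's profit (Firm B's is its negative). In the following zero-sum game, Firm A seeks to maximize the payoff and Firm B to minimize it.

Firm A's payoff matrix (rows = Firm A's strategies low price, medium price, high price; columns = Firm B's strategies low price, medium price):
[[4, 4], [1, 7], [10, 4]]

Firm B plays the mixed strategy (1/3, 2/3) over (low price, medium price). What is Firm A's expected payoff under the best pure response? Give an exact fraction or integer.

low price: (4)·(1/3) + (4)·(2/3) = 4.
medium price: (1)·(1/3) + (7)·(2/3) = 5.
high price: (10)·(1/3) + (4)·(2/3) = 6.
The best pure response is high price with expected payoff 6.

6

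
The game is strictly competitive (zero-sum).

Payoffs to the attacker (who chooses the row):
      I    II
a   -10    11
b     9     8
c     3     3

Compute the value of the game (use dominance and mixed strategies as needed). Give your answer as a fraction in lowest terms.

Row c is strictly dominated by row b, so the attacker never plays it.
The remaining 2×2 game on (a, b) × (I, II) has no saddle point. Let the attacker play a with probability p; indifference gives −10p + 9(1−p) = 11p + 8(1−p), so p = 1/22.
Similarly the defender's optimal q on I is 3/22, and the value is -10·(3/22) + (11)·(19/22) = 179/22.

179/22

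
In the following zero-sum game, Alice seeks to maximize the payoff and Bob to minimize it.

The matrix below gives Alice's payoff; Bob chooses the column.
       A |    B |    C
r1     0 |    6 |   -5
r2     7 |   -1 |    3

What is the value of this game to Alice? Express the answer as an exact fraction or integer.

Column A is strictly dominated by C for Bob (it gives Alice more in every row).
The remaining 2×2 game on (r1, r2) × (B, C) has no saddle point. Let Alice play r1 with probability p; indifference gives 6p − (1−p) = −5p + 3(1−p), so p = 4/15.
Similarly Bob's optimal q on B is 8/15, and the value is 6·(8/15) + (-5)·(7/15) = 13/15.

13/15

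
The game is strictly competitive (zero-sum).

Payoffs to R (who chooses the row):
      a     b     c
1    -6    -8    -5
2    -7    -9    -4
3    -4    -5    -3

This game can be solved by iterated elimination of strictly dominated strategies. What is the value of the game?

Column c is strictly dominated by a for C (-6<-5, -7<-4, -4<-3); eliminate c.
Row 2 is strictly dominated by row 1 (-6>-7, -8>-9); eliminate 2.
Row 1 is strictly dominated by row 3 (-4>-6, -5>-8); eliminate 1.
Column a is strictly dominated by b for C (-5<-4); eliminate a.
Only (3, b) remains, with payoff -5.

-5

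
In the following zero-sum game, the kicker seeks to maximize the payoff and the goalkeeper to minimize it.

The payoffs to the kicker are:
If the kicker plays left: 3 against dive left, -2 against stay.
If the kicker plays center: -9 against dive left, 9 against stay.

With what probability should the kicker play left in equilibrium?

18/23

Row minima are -2 and -9, so the kicker's maximin is -2; column maxima are 3 and 9, so the goalkeeper's minimax is 3. These differ, so the equilibrium is in mixed strategies.
Let the kicker play left with probability p. The goalkeeper is indifferent when 3p − 9(1−p) = −2p + 9(1−p), giving p = 18/23.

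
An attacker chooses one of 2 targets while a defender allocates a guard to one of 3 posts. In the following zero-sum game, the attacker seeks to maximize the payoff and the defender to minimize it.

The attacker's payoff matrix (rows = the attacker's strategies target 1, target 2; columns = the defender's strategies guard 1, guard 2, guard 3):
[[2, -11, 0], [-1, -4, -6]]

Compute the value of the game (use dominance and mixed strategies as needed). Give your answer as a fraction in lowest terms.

-66/13

Column guard 1 is strictly dominated by guard 3 for the defender (it gives the attacker more in every row).
The remaining 2×2 game on (target 1, target 2) × (guard 2, guard 3) has no saddle point. Let the attacker play target 1 with probability p; indifference gives −11p − 4(1−p) = −6(1−p), so p = 2/13.
Similarly the defender's optimal q on guard 2 is 6/13, and the value is -11·(6/13) + (0)·(7/13) = -66/13.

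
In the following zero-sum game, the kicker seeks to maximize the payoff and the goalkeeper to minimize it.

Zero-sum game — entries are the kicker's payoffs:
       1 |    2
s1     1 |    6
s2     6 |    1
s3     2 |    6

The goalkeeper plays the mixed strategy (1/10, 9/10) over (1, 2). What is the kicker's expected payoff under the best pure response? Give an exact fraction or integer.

28/5

s1: (1)·(1/10) + (6)·(9/10) = 11/2.
s2: (6)·(1/10) + (1)·(9/10) = 3/2.
s3: (2)·(1/10) + (6)·(9/10) = 28/5.
The best pure response is s3 with expected payoff 28/5.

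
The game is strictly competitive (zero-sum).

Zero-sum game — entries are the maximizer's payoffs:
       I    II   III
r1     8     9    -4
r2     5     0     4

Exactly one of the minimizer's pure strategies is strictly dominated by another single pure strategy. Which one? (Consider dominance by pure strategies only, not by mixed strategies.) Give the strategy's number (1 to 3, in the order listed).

1

The minimizer prefers columns that give the maximizer less. Compare I with III: -4 < 8, 4 < 5.
So III strictly dominates I for the minimizer; I is strictly dominated.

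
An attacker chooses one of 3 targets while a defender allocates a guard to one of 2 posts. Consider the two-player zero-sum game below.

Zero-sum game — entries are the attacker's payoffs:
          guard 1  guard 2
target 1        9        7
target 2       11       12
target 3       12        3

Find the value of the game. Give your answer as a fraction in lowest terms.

Row target 1 is strictly dominated by row target 2, so the attacker never plays it.
The remaining 2×2 game on (target 2, target 3) × (guard 1, guard 2) has no saddle point. Let the attacker play target 2 with probability p; indifference gives 11p + 12(1−p) = 12p + 3(1−p), so p = 9/10.
Similarly the defender's optimal q on guard 1 is 9/10, and the value is 11·(9/10) + (12)·(1/10) = 111/10.

111/10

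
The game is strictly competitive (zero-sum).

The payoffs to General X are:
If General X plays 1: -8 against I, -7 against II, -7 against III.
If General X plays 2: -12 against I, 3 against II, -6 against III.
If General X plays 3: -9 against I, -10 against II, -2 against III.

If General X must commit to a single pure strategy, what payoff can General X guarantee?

The worst-case payoff for each row is 1: -8, 2: -12, 3: -10.
The best of these is -8.

-8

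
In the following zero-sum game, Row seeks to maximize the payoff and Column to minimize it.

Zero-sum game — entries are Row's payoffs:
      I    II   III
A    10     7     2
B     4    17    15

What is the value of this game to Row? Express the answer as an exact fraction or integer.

Column II is strictly dominated by III for Column (it gives Row more in every row).
The remaining 2×2 game on (A, B) × (I, III) has no saddle point. Let Row play A with probability p; indifference gives 10p + 4(1−p) = 2p + 15(1−p), so p = 11/19.
Similarly Column's optimal q on I is 13/19, and the value is 10·(13/19) + (2)·(6/19) = 142/19.

142/19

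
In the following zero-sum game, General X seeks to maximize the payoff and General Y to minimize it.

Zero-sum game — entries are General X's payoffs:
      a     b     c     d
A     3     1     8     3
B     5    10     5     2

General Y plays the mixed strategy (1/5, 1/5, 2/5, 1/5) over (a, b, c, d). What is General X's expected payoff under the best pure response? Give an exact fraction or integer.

27/5

A: (3)·(1/5) + (1)·(1/5) + (8)·(2/5) + (3)·(1/5) = 23/5.
B: (5)·(1/5) + (10)·(1/5) + (5)·(2/5) + (2)·(1/5) = 27/5.
The best pure response is B with expected payoff 27/5.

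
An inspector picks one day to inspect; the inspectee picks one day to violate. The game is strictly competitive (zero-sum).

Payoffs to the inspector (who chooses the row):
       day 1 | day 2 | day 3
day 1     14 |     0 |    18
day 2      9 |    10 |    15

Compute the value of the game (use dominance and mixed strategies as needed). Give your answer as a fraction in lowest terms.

28/3

Column day 3 is strictly dominated by day 1 for the inspectee (it gives the inspector more in every row).
The remaining 2×2 game on (day 1, day 2) × (day 1, day 2) has no saddle point. Let the inspector play day 1 with probability p; indifference gives 14p + 9(1−p) = 10(1−p), so p = 1/15.
Similarly the inspectee's optimal q on day 1 is 2/3, and the value is 14·(2/3) + (0)·(1/3) = 28/3.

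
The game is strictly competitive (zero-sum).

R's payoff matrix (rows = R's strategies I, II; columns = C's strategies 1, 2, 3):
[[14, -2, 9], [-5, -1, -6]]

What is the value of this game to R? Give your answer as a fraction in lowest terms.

Column 1 is strictly dominated by 3 for C (it gives R more in every row).
The remaining 2×2 game on (I, II) × (2, 3) has no saddle point. Let R play I with probability p; indifference gives −2p − (1−p) = 9p − 6(1−p), so p = 5/16.
Similarly C's optimal q on 2 is 15/16, and the value is -2·(15/16) + (9)·(1/16) = -21/16.

-21/16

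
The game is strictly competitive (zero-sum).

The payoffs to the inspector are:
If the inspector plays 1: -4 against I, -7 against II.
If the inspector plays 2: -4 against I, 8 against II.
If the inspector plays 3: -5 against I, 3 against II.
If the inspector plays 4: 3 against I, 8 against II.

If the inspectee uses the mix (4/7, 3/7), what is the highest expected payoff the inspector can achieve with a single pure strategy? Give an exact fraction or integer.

1: (-4)·(4/7) + (-7)·(3/7) = -37/7.
2: (-4)·(4/7) + (8)·(3/7) = 8/7.
3: (-5)·(4/7) + (3)·(3/7) = -11/7.
4: (3)·(4/7) + (8)·(3/7) = 36/7.
The best pure response is 4 with expected payoff 36/7.

36/7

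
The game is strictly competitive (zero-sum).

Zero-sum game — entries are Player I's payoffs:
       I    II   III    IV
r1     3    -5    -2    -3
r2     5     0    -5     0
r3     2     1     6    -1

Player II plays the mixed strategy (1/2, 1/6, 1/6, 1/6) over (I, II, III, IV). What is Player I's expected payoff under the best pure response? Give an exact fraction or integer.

r1: (3)·(1/2) + (-5)·(1/6) + (-2)·(1/6) + (-3)·(1/6) = -1/6.
r2: (5)·(1/2) + (0)·(1/6) + (-5)·(1/6) + (0)·(1/6) = 5/3.
r3: (2)·(1/2) + (1)·(1/6) + (6)·(1/6) + (-1)·(1/6) = 2.
The best pure response is r3 with expected payoff 2.

2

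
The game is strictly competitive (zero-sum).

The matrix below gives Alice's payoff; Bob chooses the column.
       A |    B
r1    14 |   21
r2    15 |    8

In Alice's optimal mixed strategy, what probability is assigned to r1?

Row minima are 14 and 8, so Alice's maximin is 14; column maxima are 15 and 21, so Bob's minimax is 15. These differ, so the equilibrium is in mixed strategies.
Let Alice play r1 with probability p. Bob is indifferent when 14p + 15(1−p) = 21p + 8(1−p), giving p = 1/2.

1/2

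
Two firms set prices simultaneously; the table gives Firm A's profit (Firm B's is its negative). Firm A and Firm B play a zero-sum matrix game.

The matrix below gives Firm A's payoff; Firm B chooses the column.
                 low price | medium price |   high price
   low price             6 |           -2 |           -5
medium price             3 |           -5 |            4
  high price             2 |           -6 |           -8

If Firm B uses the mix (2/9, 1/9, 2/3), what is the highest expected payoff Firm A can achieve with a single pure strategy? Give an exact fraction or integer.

low price: (6)·(2/9) + (-2)·(1/9) + (-5)·(2/3) = -20/9.
medium price: (3)·(2/9) + (-5)·(1/9) + (4)·(2/3) = 25/9.
high price: (2)·(2/9) + (-6)·(1/9) + (-8)·(2/3) = -50/9.
The best pure response is medium price with expected payoff 25/9.

25/9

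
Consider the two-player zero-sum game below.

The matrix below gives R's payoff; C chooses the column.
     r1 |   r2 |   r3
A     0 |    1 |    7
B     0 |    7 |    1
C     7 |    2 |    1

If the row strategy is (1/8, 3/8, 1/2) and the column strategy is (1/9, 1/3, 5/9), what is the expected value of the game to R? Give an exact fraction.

Against (1/9, 1/3, 5/9), each row's expected payoff is A: 38/9; B: 26/9; C: 2.
Taking the (1/8, 3/8, 1/2)-weighted average: (1/8)·(38/9) + (3/8)·(26/9) + (1/2)·(2) = 47/18.

47/18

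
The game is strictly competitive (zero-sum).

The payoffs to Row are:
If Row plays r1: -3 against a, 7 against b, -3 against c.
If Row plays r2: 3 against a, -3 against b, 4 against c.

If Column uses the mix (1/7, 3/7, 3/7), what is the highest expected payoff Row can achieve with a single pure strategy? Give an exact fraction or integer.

r1: (-3)·(1/7) + (7)·(3/7) + (-3)·(3/7) = 9/7.
r2: (3)·(1/7) + (-3)·(3/7) + (4)·(3/7) = 6/7.
The best pure response is r1 with expected payoff 9/7.

9/7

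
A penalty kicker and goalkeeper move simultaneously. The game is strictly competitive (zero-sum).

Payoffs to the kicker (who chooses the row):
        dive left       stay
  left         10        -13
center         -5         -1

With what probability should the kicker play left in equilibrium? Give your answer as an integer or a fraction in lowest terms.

4/27

Row minima are -13 and -5, so the kicker's maximin is -5; column maxima are 10 and -1, so the goalkeeper's minimax is -1. These differ, so the equilibrium is in mixed strategies.
Let the kicker play left with probability p. The goalkeeper is indifferent when 10p − 5(1−p) = −13p − (1−p), giving p = 4/27.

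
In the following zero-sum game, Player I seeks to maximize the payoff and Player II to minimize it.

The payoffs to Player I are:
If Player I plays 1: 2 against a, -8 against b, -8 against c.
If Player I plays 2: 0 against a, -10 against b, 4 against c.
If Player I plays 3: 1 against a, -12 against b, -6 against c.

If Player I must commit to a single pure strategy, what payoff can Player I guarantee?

-8

The worst-case payoff for each row is 1: -8, 2: -10, 3: -12.
The best of these is -8.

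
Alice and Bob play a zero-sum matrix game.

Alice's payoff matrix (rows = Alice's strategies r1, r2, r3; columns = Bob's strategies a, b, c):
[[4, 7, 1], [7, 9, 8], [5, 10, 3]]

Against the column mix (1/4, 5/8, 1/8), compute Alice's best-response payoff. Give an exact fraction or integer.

67/8

r1: (4)·(1/4) + (7)·(5/8) + (1)·(1/8) = 11/2.
r2: (7)·(1/4) + (9)·(5/8) + (8)·(1/8) = 67/8.
r3: (5)·(1/4) + (10)·(5/8) + (3)·(1/8) = 63/8.
The best pure response is r2 with expected payoff 67/8.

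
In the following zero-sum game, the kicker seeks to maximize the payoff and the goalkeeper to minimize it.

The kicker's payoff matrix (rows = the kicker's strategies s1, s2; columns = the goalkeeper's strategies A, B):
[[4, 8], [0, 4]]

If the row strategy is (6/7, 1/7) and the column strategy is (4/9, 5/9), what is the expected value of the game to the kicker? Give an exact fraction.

Against (4/9, 5/9), each row's expected payoff is s1: 56/9; s2: 20/9.
Taking the (6/7, 1/7)-weighted average: (6/7)·(56/9) + (1/7)·(20/9) = 356/63.

356/63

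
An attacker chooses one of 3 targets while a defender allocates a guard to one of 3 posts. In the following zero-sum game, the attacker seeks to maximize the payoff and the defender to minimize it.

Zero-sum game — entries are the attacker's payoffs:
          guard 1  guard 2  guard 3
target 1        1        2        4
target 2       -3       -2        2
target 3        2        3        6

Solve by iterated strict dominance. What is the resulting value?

2

Row target 1 is strictly dominated by row target 3 (2>1, 3>2, 6>4); eliminate target 1.
Column guard 2 is strictly dominated by guard 1 for the defender (-3<-2, 2<3); eliminate guard 2.
Column guard 3 is strictly dominated by guard 1 for the defender (-3<2, 2<6); eliminate guard 3.
Row target 2 is strictly dominated by row target 3 (2>-3); eliminate target 2.
Only (target 3, guard 1) remains, with payoff 2.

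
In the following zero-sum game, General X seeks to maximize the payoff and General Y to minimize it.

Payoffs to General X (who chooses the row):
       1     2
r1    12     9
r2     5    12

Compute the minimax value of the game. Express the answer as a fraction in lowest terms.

99/10

Row minima are 9 and 5, so General X's maximin is 9; column maxima are 12 and 12, so General Y's minimax is 12. These differ, so the equilibrium is in mixed strategies.
Let General X play r1 with probability p. General Y is indifferent when 12p + 5(1−p) = 9p + 12(1−p), giving p = 7/10.
Let General Y play 1 with probability q. General X is indifferent when 12q + 9(1−q) = 5q + 12(1−q), giving q = 3/10.
The value is 12·(3/10) + (9)·(7/10) = 99/10.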